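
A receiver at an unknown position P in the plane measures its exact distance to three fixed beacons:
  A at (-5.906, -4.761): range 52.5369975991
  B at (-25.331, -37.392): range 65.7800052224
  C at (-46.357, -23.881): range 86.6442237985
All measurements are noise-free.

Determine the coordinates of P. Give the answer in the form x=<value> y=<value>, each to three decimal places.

eq1: (x + 5.906)² + (y + 4.761)² = 52.5369975991²
eq2: (x + 25.331)² + (y + 37.392)² = 65.7800052224²
eq3: (x + 46.357)² + (y + 23.881)² = 86.6442237985²
eq2−eq3, eq2−eq1 (x²,y² cancel):
  -42.052·x + 27.022·y = -2500.760046
  38.850·x + 65.262·y = -415.400298
det = -42.052·65.262 − 27.022·38.850 = -3794.202324
x = (-2500.760046·65.262 − 27.022·-415.400298) / -3794.202324 = 40.055759
y = (-42.052·-415.400298 − -2500.760046·38.850) / -3794.202324 = -30.210023

x=40.056 y=-30.210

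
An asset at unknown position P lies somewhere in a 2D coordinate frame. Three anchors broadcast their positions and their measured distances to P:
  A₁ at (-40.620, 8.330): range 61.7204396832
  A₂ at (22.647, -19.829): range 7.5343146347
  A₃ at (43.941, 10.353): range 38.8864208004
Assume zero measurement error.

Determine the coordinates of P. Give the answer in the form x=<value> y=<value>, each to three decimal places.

eq1: (x + 40.620)² + (y − 8.330)² = 61.7204396832²
eq2: (x − 22.647)² + (y + 19.829)² = 7.5343146347²
eq3: (x − 43.941)² + (y − 10.353)² = 38.8864208004²
eq2−eq3, eq2−eq1 (x²,y² cancel):
  42.588·x + 60.364·y = -323.467586
  -126.534·x + 56.318·y = -2939.349328
det = 42.588·56.318 − 60.364·-126.534 = 10036.569360
x = (-323.467586·56.318 − 60.364·-2939.349328) / 10036.569360 = 15.863372
y = (42.588·-2939.349328 − -323.467586·-126.534) / 10036.569360 = -16.550541

x=15.863 y=-16.551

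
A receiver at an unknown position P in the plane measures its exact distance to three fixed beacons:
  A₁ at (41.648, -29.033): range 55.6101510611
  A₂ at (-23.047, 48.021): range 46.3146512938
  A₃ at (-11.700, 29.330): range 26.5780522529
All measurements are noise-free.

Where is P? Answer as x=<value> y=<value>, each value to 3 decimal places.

x=12.490 y=18.320

eq1: (x − 41.648)² + (y + 29.033)² = 55.6101510611²
eq2: (x + 23.047)² + (y − 48.021)² = 46.3146512938²
eq3: (x + 11.700)² + (y − 29.330)² = 26.5780522529²
eq3−eq2, eq3−eq1 (x²,y² cancel):
  -22.694·x + 37.382·y = 401.387687
  106.696·x − 116.726·y = -805.763946
det = -22.694·-116.726 − 37.382·106.696 = -1339.530028
x = (401.387687·-116.726 − 37.382·-805.763946) / -1339.530028 = 12.490434
y = (-22.694·-805.763946 − 401.387687·106.696) / -1339.530028 = 18.320197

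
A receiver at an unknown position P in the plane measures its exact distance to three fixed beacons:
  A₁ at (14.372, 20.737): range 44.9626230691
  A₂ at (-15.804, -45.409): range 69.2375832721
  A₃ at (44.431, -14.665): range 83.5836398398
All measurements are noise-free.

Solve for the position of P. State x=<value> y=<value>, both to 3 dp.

eq1: (x − 14.372)² + (y − 20.737)² = 44.9626230691²
eq2: (x + 15.804)² + (y + 45.409)² = 69.2375832721²
eq3: (x − 44.431)² + (y + 14.665)² = 83.5836398398²
eq3−eq1, eq3−eq2 (x²,y² cancel):
  -60.118·x + 70.804·y = 3411.988943
  -120.470·x − 61.488·y = 2314.949623
det = -60.118·-61.488 − 70.804·-120.470 = 12226.293464
x = (3411.988943·-61.488 − 70.804·2314.949623) / 12226.293464 = -30.565606
y = (-60.118·2314.949623 − 3411.988943·-120.470) / 12226.293464 = 22.236679

x=-30.566 y=22.237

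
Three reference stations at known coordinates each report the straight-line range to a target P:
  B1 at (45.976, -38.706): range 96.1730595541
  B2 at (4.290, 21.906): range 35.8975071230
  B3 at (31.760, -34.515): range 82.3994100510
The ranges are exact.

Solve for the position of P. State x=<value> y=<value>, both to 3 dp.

x=-31.433 y=18.366

eq1: (x − 45.976)² + (y + 38.706)² = 96.1730595541²
eq2: (x − 4.290)² + (y − 21.906)² = 35.8975071230²
eq3: (x − 31.760)² + (y + 34.515)² = 82.3994100510²
eq2−eq1, eq2−eq3 (x²,y² cancel):
  83.372·x − 121.224·y = -4846.956290
  54.940·x − 112.842·y = -3799.325870
det = 83.372·-112.842 − -121.224·54.940 = -2747.816664
x = (-4846.956290·-112.842 − -121.224·-3799.325870) / -2747.816664 = -31.432506
y = (83.372·-3799.325870 − -4846.956290·54.940) / -2747.816664 = 18.365715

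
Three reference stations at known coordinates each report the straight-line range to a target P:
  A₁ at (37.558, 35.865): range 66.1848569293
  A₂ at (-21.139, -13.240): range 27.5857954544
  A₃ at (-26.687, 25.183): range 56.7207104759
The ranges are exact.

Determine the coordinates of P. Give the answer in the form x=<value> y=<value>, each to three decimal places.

eq1: (x − 37.558)² + (y − 35.865)² = 66.1848569293²
eq2: (x + 21.139)² + (y + 13.240)² = 27.5857954544²
eq3: (x + 26.687)² + (y − 25.183)² = 56.7207104759²
eq1−eq3, eq1−eq2 (x²,y² cancel):
  -128.490·x − 21.364·y = -187.325841
  -117.394·x − 98.210·y = 1544.712508
det = -128.490·-98.210 − -21.364·-117.394 = 10110.997484
x = (-187.325841·-98.210 − -21.364·1544.712508) / 10110.997484 = 5.083426
y = (-128.490·1544.712508 − -187.325841·-117.394) / 10110.997484 = -21.805073

x=5.083 y=-21.805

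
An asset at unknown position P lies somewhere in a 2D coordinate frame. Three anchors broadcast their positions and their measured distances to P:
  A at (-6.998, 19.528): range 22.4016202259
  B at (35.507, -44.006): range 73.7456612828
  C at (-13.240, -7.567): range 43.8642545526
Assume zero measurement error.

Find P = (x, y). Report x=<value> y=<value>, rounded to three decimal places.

x=14.254 y=26.611

eq1: (x + 6.998)² + (y − 19.528)² = 22.4016202259²
eq2: (x − 35.507)² + (y + 44.006)² = 73.7456612828²
eq3: (x + 13.240)² + (y + 7.567)² = 43.8642545526²
eq3−eq1, eq3−eq2 (x²,y² cancel):
  12.484·x + 54.190·y = 1619.997938
  97.494·x − 72.878·y = -549.631735
det = 12.484·-72.878 − 54.190·97.494 = -6193.008812
x = (1619.997938·-72.878 − 54.190·-549.631735) / -6193.008812 = 14.254407
y = (12.484·-549.631735 − 1619.997938·97.494) / -6193.008812 = 26.610923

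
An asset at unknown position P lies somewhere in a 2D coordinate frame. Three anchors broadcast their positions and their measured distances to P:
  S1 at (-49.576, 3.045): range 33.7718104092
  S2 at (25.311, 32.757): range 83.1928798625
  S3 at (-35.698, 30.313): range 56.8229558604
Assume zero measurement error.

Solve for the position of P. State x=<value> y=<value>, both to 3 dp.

eq1: (x + 49.576)² + (y − 3.045)² = 33.7718104092²
eq2: (x − 25.311)² + (y − 32.757)² = 83.1928798625²
eq3: (x + 35.698)² + (y − 30.313)² = 56.8229558604²
eq1−eq2, eq1−eq3 (x²,y² cancel):
  149.774·x + 59.424·y = -6533.904113
  27.756·x + 54.536·y = -2362.139762
det = 149.774·54.536 − 59.424·27.756 = 6518.702320
x = (-6533.904113·54.536 − 59.424·-2362.139762) / 6518.702320 = -33.130091
y = (149.774·-2362.139762 − -6533.904113·27.756) / 6518.702320 = -26.451903

x=-33.130 y=-26.452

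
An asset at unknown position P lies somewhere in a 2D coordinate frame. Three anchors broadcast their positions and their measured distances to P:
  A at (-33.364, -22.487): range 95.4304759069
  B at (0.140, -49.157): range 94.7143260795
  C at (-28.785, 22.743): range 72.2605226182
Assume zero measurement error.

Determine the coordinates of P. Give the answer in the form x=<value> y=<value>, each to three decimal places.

x=42.314 y=35.650

eq1: (x + 33.364)² + (y + 22.487)² = 95.4304759069²
eq2: (x − 0.140)² + (y + 49.157)² = 94.7143260795²
eq3: (x + 28.785)² + (y − 22.743)² = 72.2605226182²
eq2−eq3, eq2−eq1 (x²,y² cancel):
  -57.850·x + 143.800·y = 2678.610461
  -67.008·x + 53.340·y = -933.780751
det = -57.850·53.340 − 143.800·-67.008 = 6550.031400
x = (2678.610461·53.340 − 143.800·-933.780751) / 6550.031400 = 42.313500
y = (-57.850·-933.780751 − 2678.610461·-67.008) / 6550.031400 = 35.649836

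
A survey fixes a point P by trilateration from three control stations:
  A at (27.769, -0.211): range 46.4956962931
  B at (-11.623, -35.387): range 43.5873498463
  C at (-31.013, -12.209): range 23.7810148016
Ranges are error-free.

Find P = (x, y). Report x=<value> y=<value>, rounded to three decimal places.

x=-18.044 y=7.725

eq1: (x − 27.769)² + (y + 0.211)² = 46.4956962931²
eq2: (x + 11.623)² + (y + 35.387)² = 43.5873498463²
eq3: (x + 31.013)² + (y + 12.209)² = 23.7810148016²
eq3−eq1, eq3−eq2 (x²,y² cancel):
  117.564·x + 23.996·y = -1936.017077
  38.780·x − 46.356·y = -1057.852354
det = 117.564·-46.356 − 23.996·38.780 = -6380.361664
x = (-1936.017077·-46.356 − 23.996·-1057.852354) / -6380.361664 = -18.044468
y = (117.564·-1057.852354 − -1936.017077·38.780) / -6380.361664 = 7.724736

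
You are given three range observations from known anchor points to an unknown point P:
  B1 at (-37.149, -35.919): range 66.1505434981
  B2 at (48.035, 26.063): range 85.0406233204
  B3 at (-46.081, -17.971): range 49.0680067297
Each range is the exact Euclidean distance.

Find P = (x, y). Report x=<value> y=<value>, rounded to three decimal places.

x=-36.903 y=30.231

eq1: (x + 37.149)² + (y + 35.919)² = 66.1505434981²
eq2: (x − 48.035)² + (y − 26.063)² = 85.0406233204²
eq3: (x + 46.081)² + (y + 17.971)² = 49.0680067297²
eq2−eq3, eq2−eq1 (x²,y² cancel):
  -188.232·x − 88.068·y = 4284.012538
  -170.368·x − 123.964·y = 2539.594778
det = -188.232·-123.964 − -88.068·-170.368 = 8330.022624
x = (4284.012538·-123.964 − -88.068·2539.594778) / 8330.022624 = -36.903417
y = (-188.232·2539.594778 − 4284.012538·-170.368) / 8330.022624 = 30.231088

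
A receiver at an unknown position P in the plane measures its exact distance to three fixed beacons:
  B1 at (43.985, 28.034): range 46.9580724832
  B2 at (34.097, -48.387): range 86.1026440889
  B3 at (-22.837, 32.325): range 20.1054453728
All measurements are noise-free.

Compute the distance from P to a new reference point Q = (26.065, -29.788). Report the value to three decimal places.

eq1: (x − 43.985)² + (y − 28.034)² = 46.9580724832²
eq2: (x − 34.097)² + (y + 48.387)² = 86.1026440889²
eq3: (x + 22.837)² + (y − 32.325)² = 20.1054453728²
eq3−eq1, eq3−eq2 (x²,y² cancel):
  133.644·x − 8.582·y = -646.680451
  113.868·x − 161.424·y = -5071.963401
det = 133.644·-161.424 − -8.582·113.868 = -20596.133880
x = (-646.680451·-161.424 − -8.582·-5071.963401) / -20596.133880 = -2.955028
y = (133.644·-5071.963401 − -646.680451·113.868) / -20596.133880 = 29.335664
|P − Q| = √((-2.955028 − 26.065)² + (29.335664 − -29.788)²) = 65.861747

65.862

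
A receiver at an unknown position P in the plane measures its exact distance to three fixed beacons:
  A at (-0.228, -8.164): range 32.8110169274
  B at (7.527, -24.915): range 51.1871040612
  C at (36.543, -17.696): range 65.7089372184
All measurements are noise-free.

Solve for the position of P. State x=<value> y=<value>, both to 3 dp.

x=-17.437 y=19.772

eq1: (x + 0.228)² + (y + 8.164)² = 32.8110169274²
eq2: (x − 7.527)² + (y + 24.915)² = 51.1871040612²
eq3: (x − 36.543)² + (y + 17.696)² = 65.7089372184²
eq3−eq2, eq3−eq1 (x²,y² cancel):
  -58.032·x − 14.438·y = 726.418497
  -73.542·x + 19.064·y = 1659.265214
det = -58.032·19.064 − -14.438·-73.542 = -2168.121444
x = (726.418497·19.064 − -14.438·1659.265214) / -2168.121444 = -17.436714
y = (-58.032·1659.265214 − 726.418497·-73.542) / -2168.121444 = 19.772052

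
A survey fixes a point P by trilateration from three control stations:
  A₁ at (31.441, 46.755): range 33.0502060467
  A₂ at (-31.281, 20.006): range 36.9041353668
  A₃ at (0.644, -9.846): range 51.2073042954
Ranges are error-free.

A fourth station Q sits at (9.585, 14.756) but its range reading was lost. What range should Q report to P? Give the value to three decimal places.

28.664

eq1: (x − 31.441)² + (y − 46.755)² = 33.0502060467²
eq2: (x + 31.281)² + (y − 20.006)² = 36.9041353668²
eq3: (x − 0.644)² + (y + 9.846)² = 51.2073042954²
eq3−eq2, eq3−eq1 (x²,y² cancel):
  -63.850·x + 59.704·y = 2541.655351
  61.594·x + 113.202·y = 4607.079947
det = -63.850·113.202 − 59.704·61.594 = -10905.355876
x = (2541.655351·113.202 − 59.704·4607.079947) / -10905.355876 = -1.160840
y = (-63.850·4607.079947 − 2541.655351·61.594) / -10905.355876 = 41.329488
|P − Q| = √((-1.160840 − 9.585)² + (41.329488 − 14.756)²) = 28.663973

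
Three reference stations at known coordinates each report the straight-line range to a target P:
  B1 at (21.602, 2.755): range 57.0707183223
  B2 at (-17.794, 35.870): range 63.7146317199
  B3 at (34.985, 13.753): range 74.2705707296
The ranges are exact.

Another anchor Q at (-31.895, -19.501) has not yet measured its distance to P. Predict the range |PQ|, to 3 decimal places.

9.110

eq1: (x − 21.602)² + (y − 2.755)² = 57.0707183223²
eq2: (x + 17.794)² + (y − 35.870)² = 63.7146317199²
eq3: (x − 34.985)² + (y − 13.753)² = 74.2705707296²
eq1−eq3, eq1−eq2 (x²,y² cancel):
  26.766·x + 21.996·y = -1320.191982
  -78.792·x + 66.230·y = 326.559502
det = 26.766·66.230 − 21.996·-78.792 = 3505.821012
x = (-1320.191982·66.230 − 21.996·326.559502) / 3505.821012 = -26.989204
y = (26.766·326.559502 − -1320.191982·-78.792) / 3505.821012 = -27.177621
|P − Q| = √((-26.989204 − -31.895)² + (-27.177621 − -19.501)²) = 9.110288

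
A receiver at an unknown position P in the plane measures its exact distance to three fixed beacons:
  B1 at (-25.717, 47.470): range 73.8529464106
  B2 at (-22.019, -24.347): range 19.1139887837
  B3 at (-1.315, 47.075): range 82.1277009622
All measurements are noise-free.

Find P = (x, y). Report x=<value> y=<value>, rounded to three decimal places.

x=-41.129 y=-24.757

eq1: (x + 25.717)² + (y − 47.470)² = 73.8529464106²
eq2: (x + 22.019)² + (y + 24.347)² = 19.1139887837²
eq3: (x + 1.315)² + (y − 47.075)² = 82.1277009622²
eq2−eq3, eq2−eq1 (x²,y² cancel):
  41.408·x + 142.844·y = -5239.442618
  -7.396·x + 143.634·y = -3251.760907
det = 41.408·143.634 − 142.844·-7.396 = 7004.070896
x = (-5239.442618·143.634 − 142.844·-3251.760907) / 7004.070896 = -41.128591
y = (41.408·-3251.760907 − -5239.442618·-7.396) / 7004.070896 = -24.757007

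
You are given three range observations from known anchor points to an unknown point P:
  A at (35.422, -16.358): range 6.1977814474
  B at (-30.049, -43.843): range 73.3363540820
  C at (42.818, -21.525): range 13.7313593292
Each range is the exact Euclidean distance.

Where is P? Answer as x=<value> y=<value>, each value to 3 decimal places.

x=35.099 y=-10.169

eq1: (x − 35.422)² + (y + 16.358)² = 6.1977814474²
eq2: (x + 30.049)² + (y + 43.843)² = 73.3363540820²
eq3: (x − 42.818)² + (y + 21.525)² = 13.7313593292²
eq3−eq1, eq3−eq2 (x²,y² cancel):
  -14.792·x + 10.334·y = -624.266767
  -145.734·x − 44.636·y = -4661.226300
det = -14.792·-44.636 − 10.334·-145.734 = 2166.270868
x = (-624.266767·-44.636 − 10.334·-4661.226300) / 2166.270868 = 35.098974
y = (-14.792·-4661.226300 − -624.266767·-145.734) / 2166.270868 = -10.168642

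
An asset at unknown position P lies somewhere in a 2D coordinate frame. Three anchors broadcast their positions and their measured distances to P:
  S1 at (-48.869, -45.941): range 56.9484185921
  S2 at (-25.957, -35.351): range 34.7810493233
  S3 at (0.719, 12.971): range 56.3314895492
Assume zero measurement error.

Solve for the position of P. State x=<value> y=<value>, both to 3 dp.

x=7.998 y=-42.888

eq1: (x + 48.869)² + (y + 45.941)² = 56.9484185921²
eq2: (x + 25.957)² + (y + 35.351)² = 34.7810493233²
eq3: (x − 0.719)² + (y − 12.971)² = 56.3314895492²
eq1−eq2, eq1−eq3 (x²,y² cancel):
  45.824·x + 21.180·y = -541.894604
  99.176·x + 117.824·y = -4260.105175
det = 45.824·117.824 − 21.180·99.176 = 3298.619296
x = (-541.894604·117.824 − 21.180·-4260.105175) / 3298.619296 = 7.997539
y = (45.824·-4260.105175 − -541.894604·99.176) / 3298.619296 = -42.888284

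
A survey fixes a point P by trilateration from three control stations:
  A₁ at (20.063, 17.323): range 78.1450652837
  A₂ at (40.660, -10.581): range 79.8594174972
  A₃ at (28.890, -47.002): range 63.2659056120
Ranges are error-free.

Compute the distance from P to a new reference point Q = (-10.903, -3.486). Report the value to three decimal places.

eq1: (x − 20.063)² + (y − 17.323)² = 78.1450652837²
eq2: (x − 40.660)² + (y + 10.581)² = 79.8594174972²
eq3: (x − 28.890)² + (y + 47.002)² = 63.2659056120²
eq1−eq3, eq1−eq2 (x²,y² cancel):
  17.654·x − 128.650·y = 4445.286221
  41.194·x − 55.808·y = 791.707528
det = 17.654·-55.808 − -128.650·41.194 = 4314.373668
x = (4445.286221·-55.808 − -128.650·791.707528) / 4314.373668 = -33.893532
y = (17.654·791.707528 − 4445.286221·41.194) / 4314.373668 = -39.204373
|P − Q| = √((-33.893532 − -10.903)² + (-39.204373 − -3.486)²) = 42.477838

42.478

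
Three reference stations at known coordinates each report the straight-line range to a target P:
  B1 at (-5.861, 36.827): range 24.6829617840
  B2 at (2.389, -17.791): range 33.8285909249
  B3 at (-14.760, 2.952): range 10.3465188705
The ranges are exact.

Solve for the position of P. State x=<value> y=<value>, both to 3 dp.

x=-11.869 y=12.886

eq1: (x + 5.861)² + (y − 36.827)² = 24.6829617840²
eq2: (x − 2.389)² + (y + 17.791)² = 33.8285909249²
eq3: (x + 14.760)² + (y − 2.952)² = 10.3465188705²
eq2−eq1, eq2−eq3 (x²,y² cancel):
  -16.500·x + 109.236·y = 1603.477210
  -34.298·x + 41.486·y = 941.668013
det = -16.500·41.486 − 109.236·-34.298 = 3062.057328
x = (1603.477210·41.486 − 109.236·941.668013) / 3062.057328 = -11.868554
y = (-16.500·941.668013 − 1603.477210·-34.298) / 3062.057328 = 12.886284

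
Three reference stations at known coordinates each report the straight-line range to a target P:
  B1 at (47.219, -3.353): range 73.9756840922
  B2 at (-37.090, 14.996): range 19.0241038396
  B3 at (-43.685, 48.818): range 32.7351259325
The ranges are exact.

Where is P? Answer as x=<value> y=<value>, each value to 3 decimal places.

eq1: (x − 47.219)² + (y + 3.353)² = 73.9756840922²
eq2: (x + 37.090)² + (y − 14.996)² = 19.0241038396²
eq3: (x + 43.685)² + (y − 48.818)² = 32.7351259325²
eq3−eq1, eq3−eq2 (x²,y² cancel):
  181.808·x − 104.342·y = -6451.513146
  13.190·x − 67.644·y = -1981.356290
det = 181.808·-67.644 − -104.342·13.190 = -10921.949372
x = (-6451.513146·-67.644 − -104.342·-1981.356290) / -10921.949372 = -21.028066
y = (181.808·-1981.356290 − -6451.513146·13.190) / -10921.949372 = 25.190647

x=-21.028 y=25.191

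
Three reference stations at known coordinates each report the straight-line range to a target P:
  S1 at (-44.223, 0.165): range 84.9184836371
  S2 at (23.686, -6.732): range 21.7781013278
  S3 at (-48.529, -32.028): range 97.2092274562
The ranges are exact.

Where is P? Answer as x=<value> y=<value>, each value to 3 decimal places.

eq1: (x + 44.223)² + (y − 0.165)² = 84.9184836371²
eq2: (x − 23.686)² + (y + 6.732)² = 21.7781013278²
eq3: (x + 48.529)² + (y + 32.028)² = 97.2092274562²
eq2−eq3, eq2−eq1 (x²,y² cancel):
  -144.430·x − 50.592·y = -6200.838000
  -135.818·x + 13.794·y = -5387.508632
det = -144.430·13.794 − -50.592·-135.818 = -8863.571676
x = (-6200.838000·13.794 − -50.592·-5387.508632) / -8863.571676 = 40.401230
y = (-144.430·-5387.508632 − -6200.838000·-135.818) / -8863.571676 = 7.228186

x=40.401 y=7.228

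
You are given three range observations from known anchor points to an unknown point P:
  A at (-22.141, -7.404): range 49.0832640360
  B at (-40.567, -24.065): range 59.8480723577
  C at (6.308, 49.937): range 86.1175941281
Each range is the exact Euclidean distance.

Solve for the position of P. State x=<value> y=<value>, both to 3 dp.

x=18.207 y=-35.355

eq1: (x + 22.141)² + (y + 7.404)² = 49.0832640360²
eq2: (x + 40.567)² + (y + 24.065)² = 59.8480723577²
eq3: (x − 6.308)² + (y − 49.937)² = 86.1175941281²
eq2−eq3, eq2−eq1 (x²,y² cancel):
  93.750·x + 148.004·y = -3525.759134
  36.852·x + 33.322·y = -507.137660
det = 93.750·33.322 − 148.004·36.852 = -2330.305908
x = (-3525.759134·33.322 − 148.004·-507.137660) / -2330.305908 = 18.206598
y = (93.750·-507.137660 − -3525.759134·36.852) / -2330.305908 = -35.354637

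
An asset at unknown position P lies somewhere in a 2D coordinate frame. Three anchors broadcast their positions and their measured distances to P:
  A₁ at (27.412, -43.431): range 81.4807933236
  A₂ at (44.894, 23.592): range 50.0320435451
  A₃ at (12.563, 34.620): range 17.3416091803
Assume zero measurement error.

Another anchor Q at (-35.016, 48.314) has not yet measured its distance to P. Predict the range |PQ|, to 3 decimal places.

34.820

eq1: (x − 27.412)² + (y + 43.431)² = 81.4807933236²
eq2: (x − 44.894)² + (y − 23.592)² = 50.0320435451²
eq3: (x − 12.563)² + (y − 34.620)² = 17.3416091803²
eq3−eq2, eq3−eq1 (x²,y² cancel):
  64.662·x − 22.056·y = -986.793641
  29.698·x − 156.102·y = -5057.092136
det = 64.662·-156.102 − -22.056·29.698 = -9438.848436
x = (-986.793641·-156.102 − -22.056·-5057.092136) / -9438.848436 = -4.502799
y = (64.662·-5057.092136 − -986.793641·29.698) / -9438.848436 = 31.539429
|P − Q| = √((-4.502799 − -35.016)² + (31.539429 − 48.314)²) = 34.820133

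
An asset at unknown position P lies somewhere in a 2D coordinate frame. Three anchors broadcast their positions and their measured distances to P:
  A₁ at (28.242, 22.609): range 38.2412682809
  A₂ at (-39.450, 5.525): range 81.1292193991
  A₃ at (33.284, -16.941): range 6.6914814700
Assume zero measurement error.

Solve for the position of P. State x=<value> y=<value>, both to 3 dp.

x=39.295 y=-14.000

eq1: (x − 28.242)² + (y − 22.609)² = 38.2412682809²
eq2: (x + 39.450)² + (y − 5.525)² = 81.1292193991²
eq3: (x − 33.284)² + (y + 16.941)² = 6.6914814700²
eq3−eq2, eq3−eq1 (x²,y² cancel):
  -145.468·x + 44.932·y = -6345.168328
  -10.084·x + 79.100·y = -1503.663367
det = -145.468·79.100 − 44.932·-10.084 = -11053.424512
x = (-6345.168328·79.100 − 44.932·-1503.663367) / -11053.424512 = 39.294629
y = (-145.468·-1503.663367 − -6345.168328·-10.084) / -11053.424512 = -14.000206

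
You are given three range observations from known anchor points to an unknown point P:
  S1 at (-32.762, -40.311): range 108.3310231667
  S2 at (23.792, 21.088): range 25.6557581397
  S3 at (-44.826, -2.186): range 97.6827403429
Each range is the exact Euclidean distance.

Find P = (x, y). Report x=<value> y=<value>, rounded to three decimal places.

eq1: (x + 32.762)² + (y + 40.311)² = 108.3310231667²
eq2: (x − 23.792)² + (y − 21.088)² = 25.6557581397²
eq3: (x + 44.826)² + (y + 2.186)² = 97.6827403429²
eq2−eq1, eq2−eq3 (x²,y² cancel):
  -113.108·x − 122.798·y = -9389.830298
  -137.236·x − 46.548·y = -7880.313971
det = -113.108·-46.548 − -122.798·-137.236 = -11587.355144
x = (-9389.830298·-46.548 − -122.798·-7880.313971) / -11587.355144 = 45.792070
y = (-113.108·-7880.313971 − -9389.830298·-137.236) / -11587.355144 = 34.287048

x=45.792 y=34.287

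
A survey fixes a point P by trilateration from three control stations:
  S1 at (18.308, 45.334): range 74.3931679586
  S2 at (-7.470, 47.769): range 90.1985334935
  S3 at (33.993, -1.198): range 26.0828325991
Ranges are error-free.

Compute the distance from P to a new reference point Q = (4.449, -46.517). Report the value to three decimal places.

eq1: (x − 18.308)² + (y − 45.334)² = 74.3931679586²
eq2: (x + 7.470)² + (y − 47.769)² = 90.1985334935²
eq3: (x − 33.993)² + (y + 1.198)² = 26.0828325991²
eq2−eq1, eq2−eq3 (x²,y² cancel):
  51.556·x − 4.870·y = 2654.108164
  82.926·x − 97.934·y = 6274.742280
det = 51.556·-97.934 − -4.870·82.926 = -4645.235684
x = (2654.108164·-97.934 − -4.870·6274.742280) / -4645.235684 = 49.377351
y = (51.556·6274.742280 − 2654.108164·82.926) / -4645.235684 = -22.260666
|P − Q| = √((49.377351 − 4.449)² + (-22.260666 − -46.517)²) = 51.058070

51.058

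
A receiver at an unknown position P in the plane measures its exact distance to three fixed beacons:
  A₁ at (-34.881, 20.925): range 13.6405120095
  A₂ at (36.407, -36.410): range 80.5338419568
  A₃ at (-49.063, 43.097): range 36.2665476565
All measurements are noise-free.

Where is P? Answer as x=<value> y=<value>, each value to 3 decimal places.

x=-21.289 y=19.776

eq1: (x + 34.881)² + (y − 20.925)² = 13.6405120095²
eq2: (x − 36.407)² + (y + 36.410)² = 80.5338419568²
eq3: (x + 49.063)² + (y − 43.097)² = 36.2665476565²
eq1−eq3, eq1−eq2 (x²,y² cancel):
  -28.364·x + 44.344·y = 1480.790681
  142.576·x − 114.670·y = -5303.018169
det = -28.364·-114.670 − 44.344·142.576 = -3069.890264
x = (1480.790681·-114.670 − 44.344·-5303.018169) / -3069.890264 = -21.288960
y = (-28.364·-5303.018169 − 1480.790681·142.576) / -3069.890264 = 19.776083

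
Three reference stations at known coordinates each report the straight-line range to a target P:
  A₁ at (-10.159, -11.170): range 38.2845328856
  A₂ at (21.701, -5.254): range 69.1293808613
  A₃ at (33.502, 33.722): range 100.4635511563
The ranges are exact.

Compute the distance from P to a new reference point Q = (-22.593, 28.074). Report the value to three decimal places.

63.948

eq1: (x + 10.159)² + (y + 11.170)² = 38.2845328856²
eq2: (x − 21.701)² + (y + 5.254)² = 69.1293808613²
eq3: (x − 33.502)² + (y − 33.722)² = 100.4635511563²
eq2−eq1, eq2−eq3 (x²,y² cancel):
  -63.720·x − 11.832·y = 3042.602104
  23.602·x + 77.952·y = -3553.034442
det = -63.720·77.952 − -11.832·23.602 = -4687.842576
x = (3042.602104·77.952 − -11.832·-3553.034442) / -4687.842576 = -41.626273
y = (-63.720·-3553.034442 − 3042.602104·23.602) / -4687.842576 = -32.976333
|P − Q| = √((-41.626273 − -22.593)² + (-32.976333 − 28.074)²) = 63.948485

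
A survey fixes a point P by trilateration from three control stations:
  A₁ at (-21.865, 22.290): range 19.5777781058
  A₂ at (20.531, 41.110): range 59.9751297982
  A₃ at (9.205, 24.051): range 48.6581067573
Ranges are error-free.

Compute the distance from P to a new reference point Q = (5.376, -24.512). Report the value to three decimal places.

71.839

eq1: (x + 21.865)² + (y − 22.290)² = 19.5777781058²
eq2: (x − 20.531)² + (y − 41.110)² = 59.9751297982²
eq3: (x − 9.205)² + (y − 24.051)² = 48.6581067573²
eq1−eq3, eq1−eq2 (x²,y² cancel):
  62.140·x + 3.522·y = -2296.061657
  84.792·x + 37.640·y = -2077.095063
det = 62.140·37.640 − 3.522·84.792 = 2040.312176
x = (-2296.061657·37.640 − 3.522·-2077.095063) / 2040.312176 = -38.772612
y = (62.140·-2077.095063 − -2296.061657·84.792) / 2040.312176 = 32.160261
|P − Q| = √((-38.772612 − 5.376)² + (32.160261 − -24.512)²) = 71.839022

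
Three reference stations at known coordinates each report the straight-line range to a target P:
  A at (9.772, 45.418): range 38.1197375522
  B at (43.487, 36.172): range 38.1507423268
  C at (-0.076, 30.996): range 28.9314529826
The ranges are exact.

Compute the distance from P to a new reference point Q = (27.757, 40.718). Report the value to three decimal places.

34.136

eq1: (x − 9.772)² + (y − 45.418)² = 38.1197375522²
eq2: (x − 43.487)² + (y − 36.172)² = 38.1507423268²
eq3: (x + 0.076)² + (y − 30.996)² = 28.9314529826²
eq2−eq3, eq2−eq1 (x²,y² cancel):
  -87.126·x − 10.352·y = -1620.324793
  -67.430·x + 18.492·y = -1038.881296
det = -87.126·18.492 − -10.352·-67.430 = -2309.169352
x = (-1620.324793·18.492 − -10.352·-1038.881296) / -2309.169352 = 17.632984
y = (-87.126·-1038.881296 − -1620.324793·-67.430) / -2309.169352 = 8.117607
|P − Q| = √((17.632984 − 27.757)² + (8.117607 − 40.718)²) = 34.136217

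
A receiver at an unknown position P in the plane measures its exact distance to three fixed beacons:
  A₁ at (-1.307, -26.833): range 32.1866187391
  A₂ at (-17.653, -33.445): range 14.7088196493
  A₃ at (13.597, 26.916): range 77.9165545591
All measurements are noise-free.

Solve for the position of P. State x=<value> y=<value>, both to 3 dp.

x=-32.103 y=-36.191

eq1: (x + 1.307)² + (y + 26.833)² = 32.1866187391²
eq2: (x + 17.653)² + (y + 33.445)² = 14.7088196493²
eq3: (x − 13.597)² + (y − 26.916)² = 77.9165545591²
eq2−eq3, eq2−eq1 (x²,y² cancel):
  62.500·x + 120.722·y = -6375.487068
  32.692·x + 13.224·y = -1528.107346
det = 62.500·13.224 − 120.722·32.692 = -3120.143624
x = (-6375.487068·13.224 − 120.722·-1528.107346) / -3120.143624 = -32.103245
y = (62.500·-1528.107346 − -6375.487068·32.692) / -3120.143624 = -36.190871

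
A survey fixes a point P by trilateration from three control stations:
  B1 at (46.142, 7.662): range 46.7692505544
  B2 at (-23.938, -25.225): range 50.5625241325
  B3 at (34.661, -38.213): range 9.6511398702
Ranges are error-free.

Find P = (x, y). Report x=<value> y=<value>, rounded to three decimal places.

eq1: (x − 46.142)² + (y − 7.662)² = 46.7692505544²
eq2: (x + 23.938)² + (y + 25.225)² = 50.5625241325²
eq3: (x − 34.661)² + (y + 38.213)² = 9.6511398702²
eq1−eq3, eq1−eq2 (x²,y² cancel):
  -22.962·x − 91.750·y = 2568.046179
  -140.160·x − 65.774·y = -1347.667988
det = -22.962·-65.774 − -91.750·-140.160 = -11349.377412
x = (2568.046179·-65.774 − -91.750·-1347.667988) / -11349.377412 = 25.777556
y = (-22.962·-1347.667988 − 2568.046179·-140.160) / -11349.377412 = -34.440876

x=25.778 y=-34.441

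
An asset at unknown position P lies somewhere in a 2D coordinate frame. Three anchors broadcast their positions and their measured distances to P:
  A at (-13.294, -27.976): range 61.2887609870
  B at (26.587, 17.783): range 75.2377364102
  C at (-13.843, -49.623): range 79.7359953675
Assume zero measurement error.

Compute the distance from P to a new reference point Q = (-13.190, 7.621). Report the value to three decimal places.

38.213

eq1: (x + 13.294)² + (y + 27.976)² = 61.2887609870²
eq2: (x − 26.587)² + (y − 17.783)² = 75.2377364102²
eq3: (x + 13.843)² + (y + 49.623)² = 79.7359953675²
eq2−eq1, eq2−eq3 (x²,y² cancel):
  -79.762·x − 91.518·y = 1840.688111
  -80.860·x − 134.812·y = 933.855143
det = -79.762·-134.812 − -91.518·-80.860 = 3352.729264
x = (1840.688111·-134.812 − -91.518·933.855143) / 3352.729264 = -48.522346
y = (-79.762·933.855143 − 1840.688111·-80.860) / 3352.729264 = 22.176526
|P − Q| = √((-48.522346 − -13.190)² + (22.176526 − 7.621)²) = 38.213061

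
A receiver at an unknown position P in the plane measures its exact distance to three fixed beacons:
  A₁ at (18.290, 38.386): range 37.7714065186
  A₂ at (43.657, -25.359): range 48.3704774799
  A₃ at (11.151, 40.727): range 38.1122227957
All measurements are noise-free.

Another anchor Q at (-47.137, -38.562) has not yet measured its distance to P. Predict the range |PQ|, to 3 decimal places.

66.480

eq1: (x − 18.290)² + (y − 38.386)² = 37.7714065186²
eq2: (x − 43.657)² + (y + 25.359)² = 48.3704774799²
eq3: (x − 11.151)² + (y − 40.727)² = 38.1122227957²
eq2−eq3, eq2−eq1 (x²,y² cancel):
  -65.012·x + 132.172·y = 121.182365
  -50.734·x + 127.490·y = 172.020507
det = -65.012·127.490 − 132.172·-50.734 = -1582.765632
x = (121.182365·127.490 − 132.172·172.020507) / -1582.765632 = 4.603812
y = (-65.012·172.020507 − 121.182365·-50.734) / -1582.765632 = 3.181350
|P − Q| = √((4.603812 − -47.137)² + (3.181350 − -38.562)²) = 66.480214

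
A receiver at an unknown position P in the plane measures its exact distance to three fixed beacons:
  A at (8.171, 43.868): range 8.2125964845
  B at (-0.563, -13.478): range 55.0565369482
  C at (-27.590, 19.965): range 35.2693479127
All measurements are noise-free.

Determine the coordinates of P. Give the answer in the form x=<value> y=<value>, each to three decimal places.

x=0.286 y=41.572

eq1: (x − 8.171)² + (y − 43.868)² = 8.2125964845²
eq2: (x + 0.563)² + (y + 13.478)² = 55.0565369482²
eq3: (x + 27.590)² + (y − 19.965)² = 35.2693479127²
eq1−eq3, eq1−eq2 (x²,y² cancel):
  -71.522·x − 47.806·y = -2007.837501
  -17.468·x − 114.692·y = -4772.968732
det = -71.522·-114.692 − -47.806·-17.468 = 7367.926016
x = (-2007.837501·-114.692 − -47.806·-4772.968732) / 7367.926016 = 0.285882
y = (-71.522·-4772.968732 − -2007.837501·-17.468) / 7367.926016 = 41.571992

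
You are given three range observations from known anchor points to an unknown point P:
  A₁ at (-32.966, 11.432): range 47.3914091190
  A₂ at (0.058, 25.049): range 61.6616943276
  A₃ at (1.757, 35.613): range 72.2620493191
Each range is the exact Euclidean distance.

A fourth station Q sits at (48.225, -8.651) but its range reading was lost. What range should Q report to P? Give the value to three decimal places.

eq1: (x + 32.966)² + (y − 11.432)² = 47.3914091190²
eq2: (x − 0.058)² + (y − 25.049)² = 61.6616943276²
eq3: (x − 1.757)² + (y − 35.613)² = 72.2620493191²
eq2−eq1, eq2−eq3 (x²,y² cancel):
  -66.048·x − 27.234·y = 2146.210904
  3.398·x + 21.128·y = -775.722171
det = -66.048·21.128 − -27.234·3.398 = -1302.921012
x = (2146.210904·21.128 − -27.234·-775.722171) / -1302.921012 = -18.588330
y = (-66.048·-775.722171 − 2146.210904·3.398) / -1302.921012 = -33.725815
|P − Q| = √((-18.588330 − 48.225)² + (-33.725815 − -8.651)²) = 71.363629

71.364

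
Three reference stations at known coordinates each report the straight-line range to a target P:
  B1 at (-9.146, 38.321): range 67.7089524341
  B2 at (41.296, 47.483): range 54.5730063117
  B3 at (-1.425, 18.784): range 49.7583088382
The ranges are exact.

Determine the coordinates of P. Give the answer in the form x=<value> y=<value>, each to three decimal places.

eq1: (x + 9.146)² + (y − 38.321)² = 67.7089524341²
eq2: (x − 41.296)² + (y − 47.483)² = 54.5730063117²
eq3: (x + 1.425)² + (y − 18.784)² = 49.7583088382²
eq3−eq2, eq3−eq1 (x²,y² cancel):
  85.442·x + 57.398·y = 3102.801905
  -15.442·x + 39.074·y = -911.333865
det = 85.442·39.074 − 57.398·-15.442 = 4224.900624
x = (3102.801905·39.074 − 57.398·-911.333865) / 4224.900624 = 41.077327
y = (85.442·-911.333865 − 3102.801905·-15.442) / 4224.900624 = -7.089568

x=41.077 y=-7.090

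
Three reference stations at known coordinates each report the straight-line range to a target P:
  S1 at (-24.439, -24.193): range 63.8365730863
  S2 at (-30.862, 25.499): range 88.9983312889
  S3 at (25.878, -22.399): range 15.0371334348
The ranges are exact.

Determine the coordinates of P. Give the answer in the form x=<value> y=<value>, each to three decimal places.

eq1: (x + 24.439)² + (y + 24.193)² = 63.8365730863²
eq2: (x + 30.862)² + (y − 25.499)² = 88.9983312889²
eq3: (x − 25.878)² + (y + 22.399)² = 15.0371334348²
eq1−eq3, eq1−eq2 (x²,y² cancel):
  100.634·x + 3.588·y = 3837.812796
  -12.846·x + 99.384·y = -3425.498834
det = 100.634·99.384 − 3.588·-12.846 = 10047.500904
x = (3837.812796·99.384 − 3.588·-3425.498834) / 10047.500904 = 39.184657
y = (100.634·-3425.498834 − 3837.812796·-12.846) / 10047.500904 = -29.402446

x=39.185 y=-29.402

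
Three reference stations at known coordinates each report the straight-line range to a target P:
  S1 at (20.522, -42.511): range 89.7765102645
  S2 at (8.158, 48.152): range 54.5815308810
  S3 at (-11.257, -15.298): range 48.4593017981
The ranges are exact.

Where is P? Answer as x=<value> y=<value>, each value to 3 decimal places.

x=-40.471 y=23.365

eq1: (x − 20.522)² + (y + 42.511)² = 89.7765102645²
eq2: (x − 8.158)² + (y − 48.152)² = 54.5815308810²
eq3: (x + 11.257)² + (y + 15.298)² = 48.4593017981²
eq1−eq2, eq1−eq3 (x²,y² cancel):
  -24.728·x + 181.326·y = 5237.508745
  -63.558·x + 54.426·y = 3843.929113
det = -24.728·54.426 − 181.326·-63.558 = 10178.871780
x = (5237.508745·54.426 − 181.326·3843.929113) / 10178.871780 = -40.470855
y = (-24.728·3843.929113 − 5237.508745·-63.558) / 10178.871780 = 23.365350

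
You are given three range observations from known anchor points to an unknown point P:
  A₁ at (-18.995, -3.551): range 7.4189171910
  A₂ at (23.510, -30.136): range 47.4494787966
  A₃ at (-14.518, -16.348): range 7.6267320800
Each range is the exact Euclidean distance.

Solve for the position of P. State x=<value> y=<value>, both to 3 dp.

x=-19.873 y=-10.918

eq1: (x + 18.995)² + (y + 3.551)² = 7.4189171910²
eq2: (x − 23.510)² + (y + 30.136)² = 47.4494787966²
eq3: (x + 14.518)² + (y + 16.348)² = 7.6267320800²
eq1−eq2, eq1−eq3 (x²,y² cancel):
  85.010·x − 53.170·y = -1108.933736
  8.954·x − 25.594·y = 101.483092
det = 85.010·-25.594 − -53.170·8.954 = -1699.661760
x = (-1108.933736·-25.594 − -53.170·101.483092) / -1699.661760 = -19.873311
y = (85.010·101.483092 − -1108.933736·8.954) / -1699.661760 = -10.917743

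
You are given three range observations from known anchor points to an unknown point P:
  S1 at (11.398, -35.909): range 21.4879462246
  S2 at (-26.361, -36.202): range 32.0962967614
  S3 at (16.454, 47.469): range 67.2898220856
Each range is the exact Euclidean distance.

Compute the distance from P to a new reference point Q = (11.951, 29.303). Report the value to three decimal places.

48.574

eq1: (x − 11.398)² + (y + 35.909)² = 21.4879462246²
eq2: (x + 26.361)² + (y + 36.202)² = 32.0962967614²
eq3: (x − 16.454)² + (y − 47.469)² = 67.2898220856²
eq3−eq2, eq3−eq1 (x²,y² cancel):
  -85.630·x − 167.342·y = 2979.194939
  -10.112·x − 166.756·y = 2961.518931
det = -85.630·-166.756 − -167.342·-10.112 = 12587.153976
x = (2979.194939·-166.756 − -167.342·2961.518931) / 12587.153976 = -0.096299
y = (-85.630·2961.518931 − 2979.194939·-10.112) / 12587.153976 = -17.753755
|P − Q| = √((-0.096299 − 11.951)² + (-17.753755 − 29.303)²) = 48.574434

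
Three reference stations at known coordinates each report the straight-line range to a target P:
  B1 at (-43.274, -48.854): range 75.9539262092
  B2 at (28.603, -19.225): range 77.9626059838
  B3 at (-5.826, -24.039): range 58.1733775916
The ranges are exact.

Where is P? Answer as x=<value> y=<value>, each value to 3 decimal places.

eq1: (x + 43.274)² + (y + 48.854)² = 75.9539262092²
eq2: (x − 28.603)² + (y + 19.225)² = 77.9626059838²
eq3: (x + 5.826)² + (y + 24.039)² = 58.1733775916²
eq3−eq1, eq3−eq2 (x²,y² cancel):
  -74.896·x − 49.630·y = 1262.679549
  68.858·x + 9.628·y = -2118.109634
det = -74.896·9.628 − -49.630·68.858 = 2696.323852
x = (1262.679549·9.628 − -49.630·-2118.109634) / 2696.323852 = -34.478315
y = (-74.896·-2118.109634 − 1262.679549·68.858) / 2696.323852 = 26.588924

x=-34.478 y=26.589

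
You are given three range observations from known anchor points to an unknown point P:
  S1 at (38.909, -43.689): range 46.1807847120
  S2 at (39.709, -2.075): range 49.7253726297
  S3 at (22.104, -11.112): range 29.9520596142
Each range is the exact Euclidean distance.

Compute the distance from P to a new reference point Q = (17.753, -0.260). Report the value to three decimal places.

33.682

eq1: (x − 38.909)² + (y + 43.689)² = 46.1807847120²
eq2: (x − 39.709)² + (y + 2.075)² = 49.7253726297²
eq3: (x − 22.104)² + (y + 11.112)² = 29.9520596142²
eq2−eq3, eq2−eq1 (x²,y² cancel):
  -35.210·x − 18.074·y = 606.439862
  -1.600·x − 83.228·y = 2181.476503
det = -35.210·-83.228 − -18.074·-1.600 = 2901.539480
x = (606.439862·-83.228 − -18.074·2181.476503) / 2901.539480 = -3.806521
y = (-35.210·2181.476503 − 606.439862·-1.600) / 2901.539480 = -26.137671
|P − Q| = √((-3.806521 − 17.753)² + (-26.137671 − -0.260)²) = 33.681847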